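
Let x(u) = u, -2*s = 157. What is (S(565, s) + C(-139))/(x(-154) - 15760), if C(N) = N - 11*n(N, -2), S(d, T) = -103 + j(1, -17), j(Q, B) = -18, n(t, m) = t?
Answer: -1269/15914 ≈ -0.079741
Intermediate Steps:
s = -157/2 (s = -½*157 = -157/2 ≈ -78.500)
S(d, T) = -121 (S(d, T) = -103 - 18 = -121)
C(N) = -10*N (C(N) = N - 11*N = -10*N)
(S(565, s) + C(-139))/(x(-154) - 15760) = (-121 - 10*(-139))/(-154 - 15760) = (-121 + 1390)/(-15914) = 1269*(-1/15914) = -1269/15914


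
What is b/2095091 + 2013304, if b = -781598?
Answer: 4218054309066/2095091 ≈ 2.0133e+6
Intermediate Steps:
b/2095091 + 2013304 = -781598/2095091 + 2013304 = 4218054309066/2095091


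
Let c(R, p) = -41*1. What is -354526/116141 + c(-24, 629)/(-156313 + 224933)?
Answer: -24332335901/7969595420 ≈ -3.0531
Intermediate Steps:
c(R, p) = -41
-354526/116141 + c(-24, 629)/(-156313 + 224933) = -354526/116141 - 41/(-156313 + 224933) = -354526*1/116141 - 41/68620 = -354526/116141 - 41*1/68620 = -354526/116141 - 41/68620 = -24332335901/7969595420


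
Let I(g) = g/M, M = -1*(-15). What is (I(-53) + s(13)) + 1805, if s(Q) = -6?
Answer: 26932/15 ≈ 1795.5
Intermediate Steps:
M = 15
I(g) = g/15
(I(-53) + s(13)) + 1805 = ((1/15)*(-53) - 6) + 1805 = (-53/15 - 6) + 1805 = -143/15 + 1805 = 26932/15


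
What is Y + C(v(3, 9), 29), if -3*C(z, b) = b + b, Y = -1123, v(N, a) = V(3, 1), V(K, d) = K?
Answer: -3427/3 ≈ -1142.3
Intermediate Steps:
v(N, a) = 3
C(z, b) = -2*b/3 (C(z, b) = -(b + b)/3 = -2*b/3)
Y + C(v(3, 9), 29) = -1123 - ⅔*29 = -1123 - 58/3 = -3427/3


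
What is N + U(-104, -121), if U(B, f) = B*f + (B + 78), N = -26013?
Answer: -13455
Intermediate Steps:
U(B, f) = 78 + B + B*f (U(B, f) = B*f + (78 + B) = 78 + B + B*f)
N + U(-104, -121) = -26013 + (78 - 104 - 104*(-121)) = -26013 + (78 - 104 + 12584) = -26013 + 12558 = -13455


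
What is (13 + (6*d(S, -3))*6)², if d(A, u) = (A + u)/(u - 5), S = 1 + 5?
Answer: ¼ ≈ 0.25000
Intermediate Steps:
S = 6
d(A, u) = (A + u)/(-5 + u)
(13 + (6*d(S, -3))*6)² = (13 + (6*((6 - 3)/(-5 - 3)))*6)² = (13 + (6*(3/(-8)))*6)² = (13 + (6*(-⅛*3))*6)² = (13 + (6*(-3/8))*6)² = (13 - 9/4*6)² = (13 - 27/2)² = (-½)² = ¼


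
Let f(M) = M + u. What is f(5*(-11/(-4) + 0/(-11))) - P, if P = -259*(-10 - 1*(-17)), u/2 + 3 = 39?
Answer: 7595/4 ≈ 1898.8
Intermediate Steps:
u = 72 (u = -6 + 2*39 = -6 + 78 = 72)
f(M) = 72 + M (f(M) = M + 72 = 72 + M)
P = -1813 (P = -259*(-10 + 17) = -259*7 = -1813)
f(5*(-11/(-4) + 0/(-11))) - P = (72 + 5*(-11/(-4) + 0/(-11))) - 1*(-1813) = (72 + 5*(-11*(-1/4) + 0*(-1/11))) + 1813 = (72 + 5*(11/4 + 0)) + 1813 = (72 + 5*(11/4)) + 1813 = (72 + 55/4) + 1813 = 343/4 + 1813 = 7595/4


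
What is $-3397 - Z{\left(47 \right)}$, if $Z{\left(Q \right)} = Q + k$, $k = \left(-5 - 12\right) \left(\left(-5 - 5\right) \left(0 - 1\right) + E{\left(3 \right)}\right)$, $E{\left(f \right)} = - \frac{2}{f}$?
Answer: $- \frac{9856}{3} \approx -3285.3$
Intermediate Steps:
$k = - \frac{476}{3}$ ($k = \left(-5 - 12\right) \left(\left(-5 - 5\right) \left(0 - 1\right) - \frac{2}{3}\right) = - 17 \left(\left(-10\right) \left(-1\right) - \frac{2}{3}\right) = - 17 \left(10 - \frac{2}{3}\right) = \left(-17\right) \frac{28}{3} = - \frac{476}{3} \approx -158.67$)
$Z{\left(Q \right)} = - \frac{476}{3} + Q$ ($Z{\left(Q \right)} = Q - \frac{476}{3} = - \frac{476}{3} + Q$)
$-3397 - Z{\left(47 \right)} = -3397 - \left(- \frac{476}{3} + 47\right) = -3397 - - \frac{335}{3} = -3397 + \frac{335}{3} = - \frac{9856}{3}$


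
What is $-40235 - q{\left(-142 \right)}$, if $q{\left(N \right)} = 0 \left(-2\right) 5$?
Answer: $-40235$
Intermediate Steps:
$q{\left(N \right)} = 0$ ($q{\left(N \right)} = 0 \cdot 5 = 0$)
$-40235 - q{\left(-142 \right)} = -40235 - 0 = -40235 + 0 = -40235$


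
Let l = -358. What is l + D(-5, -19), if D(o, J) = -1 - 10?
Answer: -369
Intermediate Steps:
D(o, J) = -11
l + D(-5, -19) = -358 - 11 = -369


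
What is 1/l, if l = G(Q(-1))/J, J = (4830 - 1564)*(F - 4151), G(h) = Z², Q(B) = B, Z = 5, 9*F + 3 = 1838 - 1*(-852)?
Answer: -113238752/225 ≈ -5.0328e+5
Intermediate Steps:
F = 2687/9 (F = -⅓ + (1838 - 1*(-852))/9 = -⅓ + (1838 + 852)/9 = -⅓ + (⅑)*2690 = -⅓ + 2690/9 = 2687/9 ≈ 298.56)
G(h) = 25 (G(h) = 5² = 25)
J = -113238752/9 (J = (4830 - 1564)*(2687/9 - 4151) = 3266*(-34672/9) = -113238752/9 ≈ -1.2582e+7)
l = -225/113238752 (l = 25/(-113238752/9) = 25*(-9/113238752) = -225/113238752 ≈ -1.9870e-6)
1/l = 1/(-225/113238752) = -113238752/225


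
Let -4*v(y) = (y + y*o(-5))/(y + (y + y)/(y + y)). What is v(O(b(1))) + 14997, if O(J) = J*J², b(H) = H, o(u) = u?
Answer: 29995/2 ≈ 14998.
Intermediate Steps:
O(J) = J³
v(y) = y/(1 + y) (v(y) = -(y + y*(-5))/(4*(y + (y + y)/(y + y))) = -(y - 5*y)/(4*(y + (2*y)/((2*y)))) = -(-4*y)/(4*(y + (2*y)*(1/(2*y)))) = -(-4*y)/(4*(y + 1)) = -(-4*y)/(4*(1 + y)) = -(-1)*y/(1 + y) = y/(1 + y))
v(O(b(1))) + 14997 = 1³/(1 + 1³) + 14997 = 1/(1 + 1) + 14997 = 1/2 + 14997 = 1*(½) + 14997 = ½ + 14997 = 29995/2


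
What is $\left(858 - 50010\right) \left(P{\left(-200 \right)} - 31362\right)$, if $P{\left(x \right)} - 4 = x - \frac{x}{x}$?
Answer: $1551187968$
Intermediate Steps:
$P{\left(x \right)} = 3 + x$ ($P{\left(x \right)} = 4 + \left(x - \frac{x}{x}\right) = 4 + \left(x - 1\right) = 4 + \left(-1 + x\right) = 3 + x$)
$\left(858 - 50010\right) \left(P{\left(-200 \right)} - 31362\right) = \left(858 - 50010\right) \left(\left(3 - 200\right) - 31362\right) = - 49152 \left(-197 - 31362\right) = \left(-49152\right) \left(-31559\right) = 1551187968$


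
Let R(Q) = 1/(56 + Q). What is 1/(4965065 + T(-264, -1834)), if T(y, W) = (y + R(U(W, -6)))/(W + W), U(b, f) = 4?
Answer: 220080/1092711521039 ≈ 2.0141e-7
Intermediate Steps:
T(y, W) = (1/60 + y)/(2*W) (T(y, W) = (y + 1/(56 + 4))/(W + W) = (y + 1/60)/((2*W)) = (y + 1/60)*(1/(2*W)) = (1/60 + y)*(1/(2*W)) = (1/60 + y)/(2*W))
1/(4965065 + T(-264, -1834)) = 1/(4965065 + (1/120)*(1 + 60*(-264))/(-1834)) = 1/(4965065 + (1/120)*(-1/1834)*(1 - 15840)) = 1/(4965065 + (1/120)*(-1/1834)*(-15839)) = 1/(4965065 + 15839/220080) = 1/(1092711521039/220080) = 220080/1092711521039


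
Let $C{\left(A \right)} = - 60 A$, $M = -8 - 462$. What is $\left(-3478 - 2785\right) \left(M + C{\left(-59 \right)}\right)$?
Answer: $-19227410$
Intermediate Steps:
$M = -470$ ($M = -8 - 462 = -470$)
$\left(-3478 - 2785\right) \left(M + C{\left(-59 \right)}\right) = \left(-3478 - 2785\right) \left(-470 - -3540\right) = \left(-3478 - 2785\right) \left(-470 + 3540\right) = \left(-3478 - 2785\right) 3070 = \left(-6263\right) 3070 = -19227410$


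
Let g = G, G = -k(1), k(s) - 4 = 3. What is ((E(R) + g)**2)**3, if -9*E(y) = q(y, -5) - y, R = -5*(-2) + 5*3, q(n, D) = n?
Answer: 117649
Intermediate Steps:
k(s) = 7 (k(s) = 4 + 3 = 7)
R = 25 (R = 10 + 15 = 25)
E(y) = 0 (E(y) = -(y - y)/9 = -1/9*0 = 0)
G = -7 (G = -1*7 = -7)
g = -7
((E(R) + g)**2)**3 = ((0 - 7)**2)**3 = ((-7)**2)**3 = 49**3 = 117649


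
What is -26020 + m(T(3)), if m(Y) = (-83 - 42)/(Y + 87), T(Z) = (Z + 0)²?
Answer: -2498045/96 ≈ -26021.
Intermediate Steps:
T(Z) = Z²
m(Y) = -125/(87 + Y)
-26020 + m(T(3)) = -26020 - 125/(87 + 3²) = -26020 - 125/(87 + 9) = -26020 - 125/96 = -2498045/96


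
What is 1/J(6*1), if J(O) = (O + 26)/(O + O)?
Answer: 3/8 ≈ 0.37500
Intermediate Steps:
J(O) = (26 + O)/(2*O) (J(O) = (26 + O)/((2*O)) = (26 + O)*(1/(2*O)) = (26 + O)/(2*O))
1/J(6*1) = 1/((26 + 6*1)/(2*((6*1)))) = 1/((½)*(26 + 6)/6) = 1/((½)*(⅙)*32) = 1/(8/3) = 3/8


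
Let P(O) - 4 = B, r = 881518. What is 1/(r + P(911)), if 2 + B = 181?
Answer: 1/881701 ≈ 1.1342e-6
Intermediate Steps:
B = 179 (B = -2 + 181 = 179)
P(O) = 183 (P(O) = 4 + 179 = 183)
1/(r + P(911)) = 1/(881518 + 183) = 1/881701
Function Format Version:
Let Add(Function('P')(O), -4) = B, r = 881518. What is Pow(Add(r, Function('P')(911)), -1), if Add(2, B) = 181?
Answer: Rational(1, 881701) ≈ 1.1342e-6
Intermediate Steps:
B = 179 (B = Add(-2, 181) = 179)
Function('P')(O) = 183 (Function('P')(O) = Add(4, 179) = 183)
Pow(Add(r, Function('P')(911)), -1) = Pow(Add(881518, 183), -1) = Pow(881701, -1) = Rational(1, 881701)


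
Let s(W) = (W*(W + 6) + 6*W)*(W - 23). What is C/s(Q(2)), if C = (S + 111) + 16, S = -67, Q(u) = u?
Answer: -5/49 ≈ -0.10204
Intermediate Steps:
s(W) = (-23 + W)*(6*W + W*(6 + W)) (s(W) = (W*(6 + W) + 6*W)*(-23 + W) = (6*W + W*(6 + W))*(-23 + W) = (-23 + W)*(6*W + W*(6 + W)))
C = 60 (C = (-67 + 111) + 16 = 44 + 16 = 60)
C/s(Q(2)) = 60/((2*(-276 + 2**2 - 11*2))) = 60/((2*(-276 + 4 - 22))) = 60/((2*(-294))) = 60/(-588) = 60*(-1/588) = -5/49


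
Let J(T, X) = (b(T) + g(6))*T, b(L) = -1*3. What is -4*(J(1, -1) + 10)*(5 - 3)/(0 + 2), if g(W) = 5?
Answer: -48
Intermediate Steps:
b(L) = -3
J(T, X) = 2*T (J(T, X) = (-3 + 5)*T = 2*T)
-4*(J(1, -1) + 10)*(5 - 3)/(0 + 2) = -4*(2*1 + 10)*(5 - 3)/(0 + 2) = -4*(2 + 10)*2/2 = -48*2*(1/2) = -48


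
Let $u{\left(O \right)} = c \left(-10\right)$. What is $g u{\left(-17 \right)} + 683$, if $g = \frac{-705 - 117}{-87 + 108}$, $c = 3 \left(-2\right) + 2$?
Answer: $- \frac{6179}{7} \approx -882.71$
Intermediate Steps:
$c = -4$ ($c = -6 + 2 = -4$)
$g = - \frac{274}{7}$ ($g = - \frac{822}{21} = \left(-822\right) \frac{1}{21} = - \frac{274}{7} \approx -39.143$)
$u{\left(O \right)} = 40$ ($u{\left(O \right)} = \left(-4\right) \left(-10\right) = 40$)
$g u{\left(-17 \right)} + 683 = \left(- \frac{274}{7}\right) 40 + 683 = - \frac{10960}{7} + 683 = - \frac{6179}{7}$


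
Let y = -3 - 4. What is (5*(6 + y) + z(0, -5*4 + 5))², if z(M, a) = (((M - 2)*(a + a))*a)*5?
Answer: 20295025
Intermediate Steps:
y = -7
z(M, a) = 10*a²*(-2 + M) (z(M, a) = (((-2 + M)*(2*a))*a)*5 = ((2*a*(-2 + M))*a)*5 = (2*a²*(-2 + M))*5 = 10*a²*(-2 + M))
(5*(6 + y) + z(0, -5*4 + 5))² = (5*(6 - 7) + 10*(-5*4 + 5)²*(-2 + 0))² = (5*(-1) + 10*(-20 + 5)²*(-2))² = (-5 + 10*(-15)²*(-2))² = (-5 + 10*225*(-2))² = (-5 - 4500)² = (-4505)² = 20295025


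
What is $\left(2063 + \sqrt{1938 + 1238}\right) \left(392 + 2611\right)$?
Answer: $6195189 + 6006 \sqrt{794} \approx 6.3644 \cdot 10^{6}$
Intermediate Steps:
$\left(2063 + \sqrt{1938 + 1238}\right) \left(392 + 2611\right) = \left(2063 + \sqrt{3176}\right) 3003 = \left(2063 + 2 \sqrt{794}\right) 3003 = 6195189 + 6006 \sqrt{794}$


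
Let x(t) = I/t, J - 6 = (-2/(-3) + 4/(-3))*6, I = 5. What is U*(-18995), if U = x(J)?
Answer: -94975/2 ≈ -47488.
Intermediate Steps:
J = 2 (J = 6 + (-2/(-3) + 4/(-3))*6 = 6 + (-2*(-1/3) + 4*(-1/3))*6 = 6 + (2/3 - 4/3)*6 = 6 - 2/3*6 = 6 - 4 = 2)
x(t) = 5/t
U = 5/2 ≈ 2.5000
U*(-18995) = (5/2)*(-18995) = -94975/2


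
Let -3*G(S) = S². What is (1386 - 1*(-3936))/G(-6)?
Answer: -887/2 ≈ -443.50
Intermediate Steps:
G(S) = -S²/3
(1386 - 1*(-3936))/G(-6) = (1386 - 1*(-3936))/((-⅓*(-6)²)) = (1386 + 3936)/((-⅓*36)) = 5322/(-12) = 5322*(-1/12) = -887/2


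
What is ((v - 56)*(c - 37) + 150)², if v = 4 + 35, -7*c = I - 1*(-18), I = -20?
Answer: 29365561/49 ≈ 5.9930e+5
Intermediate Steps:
c = 2/7 (c = -(-20 - 1*(-18))/7 = -(-20 + 18)/7 = -⅐*(-2) = 2/7 ≈ 0.28571)
v = 39
((v - 56)*(c - 37) + 150)² = ((39 - 56)*(2/7 - 37) + 150)² = (-17*(-257/7) + 150)² = (4369/7 + 150)² = (5419/7)² = 29365561/49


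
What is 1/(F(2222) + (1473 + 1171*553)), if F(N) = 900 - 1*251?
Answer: 1/649685 ≈ 1.5392e-6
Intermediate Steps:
F(N) = 649 (F(N) = 900 - 251 = 649)
1/(F(2222) + (1473 + 1171*553)) = 1/(649 + (1473 + 1171*553)) = 1/(649 + (1473 + 647563)) = 1/(649 + 649036) = 1/649685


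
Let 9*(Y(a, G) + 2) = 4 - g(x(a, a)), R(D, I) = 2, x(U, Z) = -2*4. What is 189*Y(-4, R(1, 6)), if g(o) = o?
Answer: -126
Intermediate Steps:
x(U, Z) = -8
Y(a, G) = -⅔ (Y(a, G) = -2 + (4 - 1*(-8))/9 = -2 + (4 + 8)/9 = -2 + (⅑)*12 = -2 + 4/3 = -⅔)
189*Y(-4, R(1, 6)) = 189*(-⅔) = -126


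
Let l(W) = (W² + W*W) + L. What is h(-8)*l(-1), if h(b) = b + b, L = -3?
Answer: 16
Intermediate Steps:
h(b) = 2*b
l(W) = -3 + 2*W² (l(W) = (W² + W*W) - 3 = (W² + W²) - 3 = 2*W² - 3 = -3 + 2*W²)
h(-8)*l(-1) = (2*(-8))*(-3 + 2*(-1)²) = -16*(-3 + 2*1) = -16*(-3 + 2) = -16*(-1) = 16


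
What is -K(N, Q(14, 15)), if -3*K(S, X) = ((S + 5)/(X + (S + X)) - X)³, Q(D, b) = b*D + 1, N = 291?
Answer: -1128310742408841/362467097 ≈ -3.1129e+6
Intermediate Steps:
Q(D, b) = 1 + D*b (Q(D, b) = D*b + 1 = 1 + D*b)
K(S, X) = -(-X + (5 + S)/(S + 2*X))³/3 (K(S, X) = -((S + 5)/(X + (S + X)) - X)³/3 = -((5 + S)/(S + 2*X) - X)³/3 = -(-X + (5 + S)/(S + 2*X))³/3)
-K(N, Q(14, 15)) = -(-5 - 1*291 + 2*(1 + 14*15)² + 291*(1 + 14*15))³/(3*(291 + 2*(1 + 14*15))³) = -(-5 - 291 + 2*(1 + 210)² + 291*(1 + 210))³/(3*(291 + 2*(1 + 210))³) = -(-5 - 291 + 2*211² + 291*211)³/(3*(291 + 2*211)³) = -(-5 - 291 + 2*44521 + 61401)³/(3*(291 + 422)³) = -(-5 - 291 + 89042 + 61401)³/(3*713³) = -150147³/(3*362467097) = -3384932227226523/(3*362467097) = -1*1128310742408841/362467097 = -1128310742408841/362467097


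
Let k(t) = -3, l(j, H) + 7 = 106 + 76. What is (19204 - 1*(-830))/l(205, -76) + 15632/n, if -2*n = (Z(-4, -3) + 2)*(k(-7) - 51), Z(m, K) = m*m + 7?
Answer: 92906/675 ≈ 137.64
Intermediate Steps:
l(j, H) = 175 (l(j, H) = -7 + (106 + 76) = -7 + 182 = 175)
Z(m, K) = 7 + m**2 (Z(m, K) = m**2 + 7 = 7 + m**2)
n = 675 (n = -((7 + (-4)**2) + 2)*(-3 - 51)/2 = -((7 + 16) + 2)*(-54)/2 = -(23 + 2)*(-54)/2 = -25*(-54)/2 = -1/2*(-1350) = 675)
(19204 - 1*(-830))/l(205, -76) + 15632/n = (19204 - 1*(-830))/175 + 15632/675 = (19204 + 830)*(1/175) + 15632*(1/675) = 20034*(1/175) + 15632/675 = 2862/25 + 15632/675 = 92906/675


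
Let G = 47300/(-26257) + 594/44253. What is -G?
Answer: 635926/355663 ≈ 1.7880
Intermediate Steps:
G = -635926/355663 (G = 47300*(-1/26257) + 594*(1/44253) = -4300/2387 + 2/149 = -635926/355663 ≈ -1.7880)
-G = -1*(-635926/355663) = 635926/355663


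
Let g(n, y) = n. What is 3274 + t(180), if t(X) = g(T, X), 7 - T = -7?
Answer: 3288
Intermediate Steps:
T = 14 (T = 7 - 1*(-7) = 7 + 7 = 14)
t(X) = 14
3274 + t(180) = 3274 + 14 = 3288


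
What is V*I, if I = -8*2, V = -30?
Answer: 480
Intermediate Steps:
I = -16
V*I = -30*(-16) = 480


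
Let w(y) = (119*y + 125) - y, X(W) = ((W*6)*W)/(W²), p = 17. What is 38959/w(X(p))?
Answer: 38959/833 ≈ 46.770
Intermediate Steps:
X(W) = 6 (X(W) = ((6*W)*W)/W² = (6*W²)/W² = 6)
w(y) = 125 + 118*y (w(y) = (125 + 119*y) - y = 125 + 118*y)
38959/w(X(p)) = 38959/(125 + 118*6) = 38959/(125 + 708) = 38959/833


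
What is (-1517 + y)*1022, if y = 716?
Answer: -818622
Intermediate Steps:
(-1517 + y)*1022 = (-1517 + 716)*1022 = -801*1022 = -818622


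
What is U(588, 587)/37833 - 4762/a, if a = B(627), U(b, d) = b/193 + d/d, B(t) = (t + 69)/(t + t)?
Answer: -3633571960403/423502602 ≈ -8579.8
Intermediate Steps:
B(t) = (69 + t)/(2*t) (B(t) = (69 + t)/((2*t)) = (69 + t)*(1/(2*t)) = (69 + t)/(2*t))
U(b, d) = 1 + b/193 (U(b, d) = b*(1/193) + 1 = b/193 + 1 = 1 + b/193)
a = 116/209 (a = (½)*(69 + 627)/627 = (½)*(1/627)*696 = 116/209 ≈ 0.55502)
U(588, 587)/37833 - 4762/a = (1 + (1/193)*588)/37833 - 4762/116/209 = (1 + 588/193)*(1/37833) - 4762*209/116 = (781/193)*(1/37833) - 497629/58 = 781/7301769 - 497629/58 = -3633571960403/423502602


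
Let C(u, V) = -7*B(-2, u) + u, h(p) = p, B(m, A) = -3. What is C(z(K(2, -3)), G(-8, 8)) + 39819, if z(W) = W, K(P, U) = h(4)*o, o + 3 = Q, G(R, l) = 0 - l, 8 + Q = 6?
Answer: 39820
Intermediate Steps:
Q = -2 (Q = -8 + 6 = -2)
G(R, l) = -l
o = -5 (o = -3 - 2 = -5)
K(P, U) = -20 (K(P, U) = 4*(-5) = -20)
C(u, V) = 21 + u (C(u, V) = -7*(-3) + u = 21 + u)
C(z(K(2, -3)), G(-8, 8)) + 39819 = (21 - 20) + 39819 = 1 + 39819 = 39820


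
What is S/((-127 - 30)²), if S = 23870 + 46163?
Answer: 70033/24649 ≈ 2.8412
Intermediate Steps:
S = 70033
S/((-127 - 30)²) = 70033/((-127 - 30)²) = 70033/((-157)²) = 70033/24649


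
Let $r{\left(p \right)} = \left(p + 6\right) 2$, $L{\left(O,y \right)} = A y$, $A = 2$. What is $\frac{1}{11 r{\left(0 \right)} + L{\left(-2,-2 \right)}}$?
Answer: $\frac{1}{128} \approx 0.0078125$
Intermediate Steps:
$L{\left(O,y \right)} = 2 y$
$r{\left(p \right)} = 12 + 2 p$ ($r{\left(p \right)} = \left(6 + p\right) 2 = 12 + 2 p$)
$\frac{1}{11 r{\left(0 \right)} + L{\left(-2,-2 \right)}} = \frac{1}{11 \left(12 + 2 \cdot 0\right) + 2 \left(-2\right)} = \frac{1}{11 \left(12 + 0\right) - 4} = \frac{1}{11 \cdot 12 - 4} = \frac{1}{132 - 4} = \frac{1}{128}$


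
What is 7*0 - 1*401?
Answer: -401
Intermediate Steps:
7*0 - 1*401 = 0 - 401 = -401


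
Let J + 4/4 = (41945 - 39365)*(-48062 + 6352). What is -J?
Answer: 107611801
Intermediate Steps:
J = -107611801 (J = -1 + (41945 - 39365)*(-48062 + 6352) = -1 + 2580*(-41710) = -1 - 107611800 = -107611801)
-J = -1*(-107611801) = 107611801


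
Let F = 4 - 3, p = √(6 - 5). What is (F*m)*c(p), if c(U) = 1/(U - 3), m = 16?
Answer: -8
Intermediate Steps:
p = 1 (p = √1 = 1)
c(U) = 1/(-3 + U)
F = 1
(F*m)*c(p) = (1*16)/(-3 + 1) = 16/(-2) = 16*(-½) = -8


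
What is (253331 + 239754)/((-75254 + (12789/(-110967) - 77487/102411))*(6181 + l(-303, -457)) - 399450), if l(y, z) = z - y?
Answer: -207538406998635/191071016246195156 ≈ -0.0010862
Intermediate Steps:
(253331 + 239754)/((-75254 + (12789/(-110967) - 77487/102411))*(6181 + l(-303, -457)) - 399450) = (253331 + 239754)/((-75254 + (12789/(-110967) - 77487/102411))*(6181 + (-457 - 1*(-303))) - 399450) = 493085/((-75254 + (12789*(-1/110967) - 77487*1/102411))*(6181 + (-457 + 303)) - 399450) = 493085/((-75254 + (-4263/36989 - 25829/34137))*(6181 - 154) - 399450) = 493085/((-75254 - 1100914912/1262693493)*6027 - 399450) = 493085/(-95023837037134/1262693493*6027 - 399450) = 493085/(-190902888607602206/420897831 - 399450) = 493085/(-191071016246195156/420897831) = 493085*(-420897831/191071016246195156) = -207538406998635/191071016246195156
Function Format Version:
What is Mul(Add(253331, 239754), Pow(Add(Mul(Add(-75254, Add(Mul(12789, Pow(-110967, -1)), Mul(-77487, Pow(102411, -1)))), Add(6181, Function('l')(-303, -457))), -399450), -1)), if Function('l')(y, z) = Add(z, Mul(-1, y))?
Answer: Rational(-207538406998635, 191071016246195156) ≈ -0.0010862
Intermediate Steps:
Mul(Add(253331, 239754), Pow(Add(Mul(Add(-75254, Add(Mul(12789, Pow(-110967, -1)), Mul(-77487, Pow(102411, -1)))), Add(6181, Function('l')(-303, -457))), -399450), -1)) = Mul(Add(253331, 239754), Pow(Add(Mul(Add(-75254, Add(Mul(12789, Pow(-110967, -1)), Mul(-77487, Pow(102411, -1)))), Add(6181, Add(-457, Mul(-1, -303)))), -399450), -1)) = Mul(493085, Pow(Add(Mul(Add(-75254, Add(Mul(12789, Rational(-1, 110967)), Mul(-77487, Rational(1, 102411)))), Add(6181, Add(-457, 303))), -399450), -1)) = Mul(493085, Pow(Add(Mul(Add(-75254, Add(Rational(-4263, 36989), Rational(-25829, 34137))), Add(6181, -154)), -399450), -1)) = Mul(493085, Pow(Add(Mul(Add(-75254, Rational(-1100914912, 1262693493)), 6027), -399450), -1)) = Mul(493085, Pow(Add(Mul(Rational(-95023837037134, 1262693493), 6027), -399450), -1)) = Mul(493085, Pow(Add(Rational(-190902888607602206, 420897831), -399450), -1)) = Mul(493085, Pow(Rational(-191071016246195156, 420897831), -1)) = Mul(493085, Rational(-420897831, 191071016246195156)) = Rational(-207538406998635, 191071016246195156)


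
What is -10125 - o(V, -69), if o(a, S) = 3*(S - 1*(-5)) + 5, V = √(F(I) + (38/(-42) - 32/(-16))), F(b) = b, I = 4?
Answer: -9938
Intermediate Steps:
V = √2247/21 (V = √(4 + (38/(-42) - 32/(-16))) = √(4 + (38*(-1/42) - 32*(-1/16))) = √(4 + (-19/21 + 2)) = √(4 + 23/21) = √(107/21) = √2247/21 ≈ 2.2573)
o(a, S) = 20 + 3*S (o(a, S) = 3*(S + 5) + 5 = 3*(5 + S) + 5 = (15 + 3*S) + 5 = 20 + 3*S)
-10125 - o(V, -69) = -10125 - (20 + 3*(-69)) = -10125 - (20 - 207) = -10125 - 1*(-187) = -10125 + 187 = -9938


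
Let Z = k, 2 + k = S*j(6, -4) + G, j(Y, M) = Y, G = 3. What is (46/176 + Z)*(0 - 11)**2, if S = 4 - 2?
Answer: 12837/8 ≈ 1604.6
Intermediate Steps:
S = 2
k = 13 (k = -2 + (2*6 + 3) = -2 + (12 + 3) = -2 + 15 = 13)
Z = 13
(46/176 + Z)*(0 - 11)**2 = (46/176 + 13)*(0 - 11)**2 = (46*(1/176) + 13)*(-11)**2 = (23/88 + 13)*121 = (1167/88)*121 = 12837/8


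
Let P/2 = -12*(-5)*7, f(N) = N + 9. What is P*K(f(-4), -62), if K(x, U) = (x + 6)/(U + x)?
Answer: -3080/19 ≈ -162.11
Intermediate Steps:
f(N) = 9 + N
K(x, U) = (6 + x)/(U + x)
P = 840 (P = 2*(-12*(-5)*7) = 2*(60*7) = 2*420 = 840)
P*K(f(-4), -62) = 840*((6 + (9 - 4))/(-62 + (9 - 4))) = 840*((6 + 5)/(-62 + 5)) = 840*(11/(-57)) = 840*(-1/57*11) = 840*(-11/57) = -3080/19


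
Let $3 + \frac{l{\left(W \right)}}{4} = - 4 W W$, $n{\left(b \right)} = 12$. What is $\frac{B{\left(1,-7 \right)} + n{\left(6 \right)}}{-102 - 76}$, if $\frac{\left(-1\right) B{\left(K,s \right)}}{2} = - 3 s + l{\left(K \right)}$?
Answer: $- \frac{13}{89} \approx -0.14607$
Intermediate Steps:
$l{\left(W \right)} = -12 - 16 W^{2}$ ($l{\left(W \right)} = -12 + 4 - 4 W W = -12 + 4 \left(- 4 W^{2}\right) = -12 - 16 W^{2}$)
$B{\left(K,s \right)} = 24 + 6 s + 32 K^{2}$ ($B{\left(K,s \right)} = - 2 \left(- 3 s - \left(12 + 16 K^{2}\right)\right) = - 2 \left(-12 - 16 K^{2} - 3 s\right) = 24 + 6 s + 32 K^{2}$)
$\frac{B{\left(1,-7 \right)} + n{\left(6 \right)}}{-102 - 76} = \frac{\left(24 + 6 \left(-7\right) + 32 \cdot 1^{2}\right) + 12}{-102 - 76} = \frac{\left(24 - 42 + 32 \cdot 1\right) + 12}{-178} = - \frac{\left(24 - 42 + 32\right) + 12}{178} = - \frac{14 + 12}{178} = \left(- \frac{1}{178}\right) 26 = - \frac{13}{89}$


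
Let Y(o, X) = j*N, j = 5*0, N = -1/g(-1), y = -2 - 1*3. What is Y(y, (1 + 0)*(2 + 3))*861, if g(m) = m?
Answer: 0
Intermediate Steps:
y = -5 (y = -2 - 3 = -5)
N = 1 (N = -1/(-1) = -1*(-1) = 1)
j = 0
Y(o, X) = 0 (Y(o, X) = 0*1 = 0)
Y(y, (1 + 0)*(2 + 3))*861 = 0*861 = 0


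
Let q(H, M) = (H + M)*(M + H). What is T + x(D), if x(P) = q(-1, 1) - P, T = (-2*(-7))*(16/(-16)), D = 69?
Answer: -83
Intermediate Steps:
q(H, M) = (H + M)² (q(H, M) = (H + M)*(H + M) = (H + M)²)
T = -14 (T = 14*(16*(-1/16)) = 14*(-1) = -14)
x(P) = -P (x(P) = (-1 + 1)² - P = 0² - P = 0 - P = -P)
T + x(D) = -14 - 1*69 = -14 - 69 = -83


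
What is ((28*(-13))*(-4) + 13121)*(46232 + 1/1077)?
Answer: 241938672035/359 ≈ 6.7392e+8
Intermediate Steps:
((28*(-13))*(-4) + 13121)*(46232 + 1/1077) = (-364*(-4) + 13121)*(46232 + 1/1077) = (1456 + 13121)*(49791865/1077) = 14577*(49791865/1077) = 241938672035/359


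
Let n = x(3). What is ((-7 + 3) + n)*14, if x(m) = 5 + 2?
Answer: 42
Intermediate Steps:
x(m) = 7
n = 7
((-7 + 3) + n)*14 = ((-7 + 3) + 7)*14 = (-4 + 7)*14 = 3*14 = 42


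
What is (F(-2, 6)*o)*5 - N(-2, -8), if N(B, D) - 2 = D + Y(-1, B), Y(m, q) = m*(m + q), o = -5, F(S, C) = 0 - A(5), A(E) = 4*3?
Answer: 303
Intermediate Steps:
A(E) = 12
F(S, C) = -12 (F(S, C) = 0 - 1*12 = 0 - 12 = -12)
N(B, D) = 3 + D - B (N(B, D) = 2 + (D - (-1 + B)) = 2 + (D + (1 - B)) = 2 + (1 + D - B) = 3 + D - B)
(F(-2, 6)*o)*5 - N(-2, -8) = -12*(-5)*5 - (3 - 8 - 1*(-2)) = 60*5 - (3 - 8 + 2) = 300 - 1*(-3) = 300 + 3 = 303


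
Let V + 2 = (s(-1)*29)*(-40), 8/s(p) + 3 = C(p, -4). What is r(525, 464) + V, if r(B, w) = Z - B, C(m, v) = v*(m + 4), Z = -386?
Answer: -883/3 ≈ -294.33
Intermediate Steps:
C(m, v) = v*(4 + m)
s(p) = 8/(-19 - 4*p) (s(p) = 8/(-3 - 4*(4 + p)) = 8/(-3 + (-16 - 4*p)) = 8/(-19 - 4*p))
V = 1850/3 (V = -2 + (-8/(19 + 4*(-1))*29)*(-40) = -2 + (-8/(19 - 4)*29)*(-40) = -2 + (-8/15*29)*(-40) = -2 + (-8*1/15*29)*(-40) = -2 - 8/15*29*(-40) = -2 - 232/15*(-40) = -2 + 1856/3 = 1850/3 ≈ 616.67)
r(B, w) = -386 - B
r(525, 464) + V = (-386 - 1*525) + 1850/3 = (-386 - 525) + 1850/3 = -911 + 1850/3 = -883/3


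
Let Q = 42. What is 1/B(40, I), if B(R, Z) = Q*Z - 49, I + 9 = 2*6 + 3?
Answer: 1/203 ≈ 0.0049261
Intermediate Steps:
I = 6 (I = -9 + (2*6 + 3) = -9 + (12 + 3) = -9 + 15 = 6)
B(R, Z) = -49 + 42*Z (B(R, Z) = 42*Z - 49 = -49 + 42*Z)
1/B(40, I) = 1/(-49 + 42*6) = 1/(-49 + 252) = 1/203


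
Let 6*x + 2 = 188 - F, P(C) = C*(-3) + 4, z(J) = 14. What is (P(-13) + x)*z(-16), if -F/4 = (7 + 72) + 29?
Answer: 2044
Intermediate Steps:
F = -432 (F = -4*((7 + 72) + 29) = -4*(79 + 29) = -4*108 = -432)
P(C) = 4 - 3*C (P(C) = -3*C + 4 = 4 - 3*C)
x = 103 (x = -⅓ + (188 - 1*(-432))/6 = -⅓ + (188 + 432)/6 = -⅓ + (⅙)*620 = -⅓ + 310/3 = 103)
(P(-13) + x)*z(-16) = ((4 - 3*(-13)) + 103)*14 = ((4 + 39) + 103)*14 = (43 + 103)*14 = 146*14 = 2044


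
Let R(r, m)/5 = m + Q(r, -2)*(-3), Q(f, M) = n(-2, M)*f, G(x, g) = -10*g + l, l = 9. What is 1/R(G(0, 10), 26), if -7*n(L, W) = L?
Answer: 1/520 ≈ 0.0019231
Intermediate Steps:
n(L, W) = -L/7
G(x, g) = 9 - 10*g (G(x, g) = -10*g + 9 = 9 - 10*g)
Q(f, M) = 2*f/7 (Q(f, M) = (-1/7*(-2))*f = 2*f/7)
R(r, m) = 5*m - 30*r/7 (R(r, m) = 5*(m + (2*r/7)*(-3)) = 5*(m - 6*r/7) = 5*m - 30*r/7)
1/R(G(0, 10), 26) = 1/(5*26 - 30*(9 - 10*10)/7) = 1/(130 - 30*(9 - 100)/7) = 1/(130 - 30/7*(-91)) = 1/(130 + 390) = 1/520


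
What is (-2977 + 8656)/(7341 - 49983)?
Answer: -631/4738 ≈ -0.13318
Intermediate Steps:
(-2977 + 8656)/(7341 - 49983) = 5679/(-42642) = 5679*(-1/42642) = -631/4738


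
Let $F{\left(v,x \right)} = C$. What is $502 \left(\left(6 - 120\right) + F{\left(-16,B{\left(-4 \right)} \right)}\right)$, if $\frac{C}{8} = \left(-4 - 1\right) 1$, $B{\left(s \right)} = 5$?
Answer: $-77308$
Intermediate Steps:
$C = -40$ ($C = 8 \left(-4 - 1\right) 1 = 8 \left(\left(-5\right) 1\right) = 8 \left(-5\right) = -40$)
$F{\left(v,x \right)} = -40$
$502 \left(\left(6 - 120\right) + F{\left(-16,B{\left(-4 \right)} \right)}\right) = 502 \left(\left(6 - 120\right) - 40\right) = 502 \left(-114 - 40\right) = 502 \left(-154\right) = -77308$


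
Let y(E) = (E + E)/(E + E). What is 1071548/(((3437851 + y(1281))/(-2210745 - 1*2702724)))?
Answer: -119659497273/78133 ≈ -1.5315e+6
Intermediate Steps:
y(E) = 1 (y(E) = (2*E)/((2*E)) = (2*E)*(1/(2*E)) = 1)
1071548/(((3437851 + y(1281))/(-2210745 - 1*2702724))) = 1071548/(((3437851 + 1)/(-2210745 - 1*2702724))) = 1071548/((3437852/(-2210745 - 2702724))) = 1071548/((3437852/(-4913469))) = 1071548/((3437852*(-1/4913469))) = 1071548/(-312532/446679) = 1071548*(-446679/312532) = -119659497273/78133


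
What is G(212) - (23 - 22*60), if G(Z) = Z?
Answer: 1509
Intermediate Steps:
G(212) - (23 - 22*60) = 212 - (23 - 22*60) = 212 - (23 - 1320) = 212 - 1*(-1297) = 212 + 1297 = 1509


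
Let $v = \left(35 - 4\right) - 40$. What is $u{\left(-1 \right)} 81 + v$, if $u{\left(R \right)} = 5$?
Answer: $396$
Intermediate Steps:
$v = -9$ ($v = \left(35 - 4\right) - 40 = 31 - 40 = -9$)
$u{\left(-1 \right)} 81 + v = 5 \cdot 81 - 9 = 405 - 9 = 396$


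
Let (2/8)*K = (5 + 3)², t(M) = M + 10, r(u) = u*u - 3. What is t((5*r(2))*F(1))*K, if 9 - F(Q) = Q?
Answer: 12800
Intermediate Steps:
r(u) = -3 + u² (r(u) = u² - 3 = -3 + u²)
F(Q) = 9 - Q
t(M) = 10 + M
K = 256 (K = 4*(5 + 3)² = 4*8² = 4*64 = 256)
t((5*r(2))*F(1))*K = (10 + (5*(-3 + 2²))*(9 - 1*1))*256 = (10 + (5*(-3 + 4))*(9 - 1))*256 = (10 + (5*1)*8)*256 = (10 + 5*8)*256 = (10 + 40)*256 = 50*256 = 12800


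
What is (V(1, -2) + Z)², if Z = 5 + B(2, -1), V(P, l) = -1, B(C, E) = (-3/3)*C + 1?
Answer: 9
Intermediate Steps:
B(C, E) = 1 - C (B(C, E) = (-3*⅓)*C + 1 = -C + 1 = 1 - C)
Z = 4 (Z = 5 + (1 - 1*2) = 5 + (1 - 2) = 5 - 1 = 4)
(V(1, -2) + Z)² = (-1 + 4)² = 3² = 9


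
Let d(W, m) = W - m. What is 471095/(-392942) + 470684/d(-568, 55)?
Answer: -185245004513/244802866 ≈ -756.71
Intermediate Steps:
471095/(-392942) + 470684/d(-568, 55) = 471095/(-392942) + 470684/(-568 - 1*55) = 471095*(-1/392942) + 470684/(-568 - 55) = -471095/392942 + 470684/(-623) = -471095/392942 + 470684*(-1/623) = -471095/392942 - 470684/623 = -185245004513/244802866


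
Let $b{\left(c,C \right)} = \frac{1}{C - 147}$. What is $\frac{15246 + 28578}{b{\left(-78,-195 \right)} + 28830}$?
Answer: $\frac{14987808}{9859859} \approx 1.5201$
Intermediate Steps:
$b{\left(c,C \right)} = \frac{1}{-147 + C}$
$\frac{15246 + 28578}{b{\left(-78,-195 \right)} + 28830} = \frac{15246 + 28578}{\frac{1}{-147 - 195} + 28830} = \frac{43824}{\frac{1}{-342} + 28830} = \frac{43824}{- \frac{1}{342} + 28830} = \frac{43824}{\frac{9859859}{342}} = 43824 \cdot \frac{342}{9859859} = \frac{14987808}{9859859}$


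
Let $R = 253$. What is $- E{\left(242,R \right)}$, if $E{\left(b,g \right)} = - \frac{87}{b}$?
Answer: $\frac{87}{242} \approx 0.3595$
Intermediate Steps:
$- E{\left(242,R \right)} = - \frac{-87}{242} = \left(-1\right) \left(- \frac{87}{242}\right) = \frac{87}{242}$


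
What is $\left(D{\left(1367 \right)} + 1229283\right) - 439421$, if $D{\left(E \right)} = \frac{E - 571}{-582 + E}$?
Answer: $\frac{620042466}{785} \approx 7.8986 \cdot 10^{5}$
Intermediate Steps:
$D{\left(E \right)} = \frac{-571 + E}{-582 + E}$
$\left(D{\left(1367 \right)} + 1229283\right) - 439421 = \left(\frac{-571 + 1367}{-582 + 1367} + 1229283\right) - 439421 = \left(\frac{1}{785} \cdot 796 + 1229283\right) - 439421 = \left(\frac{796}{785} + 1229283\right) - 439421 = \frac{964987951}{785} - 439421 = \frac{620042466}{785}$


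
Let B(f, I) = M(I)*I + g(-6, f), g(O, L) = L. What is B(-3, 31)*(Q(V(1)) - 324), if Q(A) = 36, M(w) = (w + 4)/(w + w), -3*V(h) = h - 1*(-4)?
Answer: -4176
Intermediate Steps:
V(h) = -4/3 - h/3 (V(h) = -(h - 1*(-4))/3 = -(h + 4)/3 = -(4 + h)/3 = -4/3 - h/3)
M(w) = (4 + w)/(2*w) (M(w) = (4 + w)/((2*w)) = (4 + w)*(1/(2*w)) = (4 + w)/(2*w))
B(f, I) = 2 + f + I/2 (B(f, I) = ((4 + I)/(2*I))*I + f = (2 + I/2) + f = 2 + f + I/2)
B(-3, 31)*(Q(V(1)) - 324) = (2 - 3 + (½)*31)*(36 - 324) = (2 - 3 + 31/2)*(-288) = (29/2)*(-288) = -4176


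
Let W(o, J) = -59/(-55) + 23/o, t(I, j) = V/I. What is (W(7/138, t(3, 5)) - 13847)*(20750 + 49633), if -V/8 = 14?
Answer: -362902630896/385 ≈ -9.4260e+8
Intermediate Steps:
V = -112 (V = -8*14 = -112)
t(I, j) = -112/I
W(o, J) = 59/55 + 23/o (W(o, J) = -59*(-1/55) + 23/o = 59/55 + 23/o)
(W(7/138, t(3, 5)) - 13847)*(20750 + 49633) = ((59/55 + 23/((7/138))) - 13847)*(20750 + 49633) = ((59/55 + 23/((7*(1/138)))) - 13847)*70383 = ((59/55 + 23/(7/138)) - 13847)*70383 = ((59/55 + 23*(138/7)) - 13847)*70383 = ((59/55 + 3174/7) - 13847)*70383 = (174983/385 - 13847)*70383 = -5156112/385*70383 = -362902630896/385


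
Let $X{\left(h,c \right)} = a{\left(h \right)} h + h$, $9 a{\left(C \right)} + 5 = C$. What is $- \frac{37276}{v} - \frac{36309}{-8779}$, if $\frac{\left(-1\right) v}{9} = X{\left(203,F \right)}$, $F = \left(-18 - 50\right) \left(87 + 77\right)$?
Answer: $\frac{1852986493}{368902359} \approx 5.023$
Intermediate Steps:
$a{\left(C \right)} = - \frac{5}{9} + \frac{C}{9}$
$F = -11152$ ($F = \left(-68\right) 164 = -11152$)
$X{\left(h,c \right)} = h + h \left(- \frac{5}{9} + \frac{h}{9}\right)$ ($X{\left(h,c \right)} = \left(- \frac{5}{9} + \frac{h}{9}\right) h + h = h \left(- \frac{5}{9} + \frac{h}{9}\right) + h = h + h \left(- \frac{5}{9} + \frac{h}{9}\right)$)
$v = -42021$ ($v = - 9 \cdot \frac{1}{9} \cdot 203 \left(4 + 203\right) = - 9 \cdot \frac{1}{9} \cdot 203 \cdot 207 = \left(-9\right) 4669 = -42021$)
$- \frac{37276}{v} - \frac{36309}{-8779} = - \frac{37276}{-42021} - \frac{36309}{-8779} = \left(-37276\right) \left(- \frac{1}{42021}\right) - - \frac{36309}{8779} = \frac{37276}{42021} + \frac{36309}{8779} = \frac{1852986493}{368902359}$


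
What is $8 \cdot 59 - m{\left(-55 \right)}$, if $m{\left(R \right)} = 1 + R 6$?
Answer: $801$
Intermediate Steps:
$m{\left(R \right)} = 1 + 6 R$
$8 \cdot 59 - m{\left(-55 \right)} = 8 \cdot 59 - \left(1 + 6 \left(-55\right)\right) = 472 - \left(1 - 330\right) = 472 - -329 = 472 + 329 = 801$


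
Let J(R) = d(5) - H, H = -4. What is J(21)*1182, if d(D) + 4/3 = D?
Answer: 9062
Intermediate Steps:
d(D) = -4/3 + D
J(R) = 23/3 (J(R) = (-4/3 + 5) - 1*(-4) = 11/3 + 4 = 23/3)
J(21)*1182 = (23/3)*1182 = 9062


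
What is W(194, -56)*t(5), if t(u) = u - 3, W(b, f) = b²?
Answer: 75272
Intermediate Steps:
t(u) = -3 + u
W(194, -56)*t(5) = 194²*(-3 + 5) = 37636*2 = 75272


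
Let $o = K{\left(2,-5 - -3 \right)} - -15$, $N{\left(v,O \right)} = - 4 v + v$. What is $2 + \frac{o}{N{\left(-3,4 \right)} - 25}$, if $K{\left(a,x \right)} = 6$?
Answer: $\frac{11}{16} \approx 0.6875$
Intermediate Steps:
$N{\left(v,O \right)} = - 3 v$
$o = 21$ ($o = 6 - -15 = 6 + 15 = 21$)
$2 + \frac{o}{N{\left(-3,4 \right)} - 25} = 2 + \frac{1}{\left(-3\right) \left(-3\right) - 25} \cdot 21 = 2 + \frac{1}{9 - 25} \cdot 21 = 2 + \frac{1}{-16} \cdot 21 = 2 - \frac{21}{16} = \frac{11}{16}$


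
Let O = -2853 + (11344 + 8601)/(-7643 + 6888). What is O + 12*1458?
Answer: 2207104/151 ≈ 14617.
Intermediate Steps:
O = -434792/151 (O = -2853 + 19945/(-755) = -2853 + 19945*(-1/755) = -2853 - 3989/151 = -434792/151 ≈ -2879.4)
O + 12*1458 = -434792/151 + 12*1458 = -434792/151 + 17496 = 2207104/151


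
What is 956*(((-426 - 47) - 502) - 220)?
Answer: -1142420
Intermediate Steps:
956*(((-426 - 47) - 502) - 220) = 956*((-473 - 502) - 220) = 956*(-975 - 220) = 956*(-1195) = -1142420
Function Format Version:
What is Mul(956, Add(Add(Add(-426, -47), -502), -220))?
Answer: -1142420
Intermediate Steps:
Mul(956, Add(Add(Add(-426, -47), -502), -220)) = Mul(956, Add(Add(-473, -502), -220)) = Mul(956, Add(-975, -220)) = Mul(956, -1195) = -1142420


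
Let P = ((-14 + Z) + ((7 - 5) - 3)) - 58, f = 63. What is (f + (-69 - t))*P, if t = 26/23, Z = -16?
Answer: 14596/23 ≈ 634.61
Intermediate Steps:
t = 26/23 (t = 26*(1/23) = 26/23 ≈ 1.1304)
P = -89 (P = ((-14 - 16) + ((7 - 5) - 3)) - 58 = (-30 + (2 - 3)) - 58 = (-30 - 1) - 58 = -31 - 58 = -89)
(f + (-69 - t))*P = (63 + (-69 - 1*26/23))*(-89) = (63 + (-69 - 26/23))*(-89) = (63 - 1613/23)*(-89) = -164/23*(-89) = 14596/23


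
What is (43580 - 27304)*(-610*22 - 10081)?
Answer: -382502276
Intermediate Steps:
(43580 - 27304)*(-610*22 - 10081) = 16276*(-13420 - 10081) = 16276*(-23501) = -382502276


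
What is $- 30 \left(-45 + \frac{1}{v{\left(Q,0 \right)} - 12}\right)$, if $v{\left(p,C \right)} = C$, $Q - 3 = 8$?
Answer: $\frac{2705}{2} \approx 1352.5$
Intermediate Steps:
$Q = 11$ ($Q = 3 + 8 = 11$)
$- 30 \left(-45 + \frac{1}{v{\left(Q,0 \right)} - 12}\right) = - 30 \left(-45 + \frac{1}{0 - 12}\right) = - 30 \left(-45 + \frac{1}{-12}\right) = - 30 \left(-45 - \frac{1}{12}\right) = \left(-30\right) \left(- \frac{541}{12}\right) = \frac{2705}{2}$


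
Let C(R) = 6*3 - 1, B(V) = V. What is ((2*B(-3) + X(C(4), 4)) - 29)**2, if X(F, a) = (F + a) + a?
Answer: 100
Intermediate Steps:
C(R) = 17 (C(R) = 18 - 1 = 17)
X(F, a) = F + 2*a
((2*B(-3) + X(C(4), 4)) - 29)**2 = ((2*(-3) + (17 + 2*4)) - 29)**2 = ((-6 + (17 + 8)) - 29)**2 = ((-6 + 25) - 29)**2 = (19 - 29)**2 = (-10)**2 = 100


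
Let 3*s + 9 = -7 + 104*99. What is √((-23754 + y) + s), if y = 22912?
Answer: √23262/3 ≈ 50.840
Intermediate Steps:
s = 10280/3 (s = -3 + (-7 + 104*99)/3 = -3 + (-7 + 10296)/3 = -3 + (⅓)*10289 = -3 + 10289/3 = 10280/3 ≈ 3426.7)
√((-23754 + y) + s) = √((-23754 + 22912) + 10280/3) = √(-842 + 10280/3) = √(7754/3) = √23262/3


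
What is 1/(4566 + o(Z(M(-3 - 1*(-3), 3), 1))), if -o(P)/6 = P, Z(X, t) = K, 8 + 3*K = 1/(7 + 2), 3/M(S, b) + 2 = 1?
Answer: 9/41236 ≈ 0.00021826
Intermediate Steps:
M(S, b) = -3 (M(S, b) = 3/(-2 + 1) = 3/(-1) = 3*(-1) = -3)
K = -71/27 (K = -8/3 + 1/(3*(7 + 2)) = -8/3 + (⅓)/9 = -8/3 + (⅓)*(⅑) = -8/3 + 1/27 = -71/27 ≈ -2.6296)
Z(X, t) = -71/27
o(P) = -6*P
1/(4566 + o(Z(M(-3 - 1*(-3), 3), 1))) = 1/(4566 - 6*(-71/27)) = 1/(4566 + 142/9) = 1/(41236/9) = 9/41236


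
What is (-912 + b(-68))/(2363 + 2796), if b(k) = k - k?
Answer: -912/5159 ≈ -0.17678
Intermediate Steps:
b(k) = 0
(-912 + b(-68))/(2363 + 2796) = (-912 + 0)/(2363 + 2796) = -912/5159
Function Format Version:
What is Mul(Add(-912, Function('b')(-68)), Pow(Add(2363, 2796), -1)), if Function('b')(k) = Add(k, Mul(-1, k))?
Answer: Rational(-912, 5159) ≈ -0.17678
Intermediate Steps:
Function('b')(k) = 0
Mul(Add(-912, Function('b')(-68)), Pow(Add(2363, 2796), -1)) = Mul(Add(-912, 0), Pow(Add(2363, 2796), -1)) = Mul(-912, Pow(5159, -1)) = Mul(-912, Rational(1, 5159)) = Rational(-912, 5159)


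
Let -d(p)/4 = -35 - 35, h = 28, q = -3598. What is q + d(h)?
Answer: -3318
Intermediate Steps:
d(p) = 280 (d(p) = -4*(-35 - 35) = -4*(-70) = 280)
q + d(h) = -3598 + 280 = -3318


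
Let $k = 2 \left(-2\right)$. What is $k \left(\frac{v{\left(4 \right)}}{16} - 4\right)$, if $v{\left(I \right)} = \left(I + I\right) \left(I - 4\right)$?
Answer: $16$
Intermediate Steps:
$v{\left(I \right)} = 2 I \left(-4 + I\right)$
$k = -4$
$k \left(\frac{v{\left(4 \right)}}{16} - 4\right) = - 4 \left(\frac{2 \cdot 4 \left(-4 + 4\right)}{16} - 4\right) = - 4 \left(2 \cdot 4 \cdot 0 \cdot \frac{1}{16} - 4\right) = - 4 \left(0 \cdot \frac{1}{16} - 4\right) = - 4 \left(0 - 4\right) = \left(-4\right) \left(-4\right) = 16$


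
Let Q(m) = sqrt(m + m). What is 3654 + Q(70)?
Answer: 3654 + 2*sqrt(35) ≈ 3665.8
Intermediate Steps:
Q(m) = sqrt(2)*sqrt(m) (Q(m) = sqrt(2*m) = sqrt(2)*sqrt(m))
3654 + Q(70) = 3654 + sqrt(2)*sqrt(70) = 3654 + 2*sqrt(35)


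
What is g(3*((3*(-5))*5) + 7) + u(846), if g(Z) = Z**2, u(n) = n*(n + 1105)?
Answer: 1698070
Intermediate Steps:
u(n) = n*(1105 + n)
g(3*((3*(-5))*5) + 7) + u(846) = (3*((3*(-5))*5) + 7)**2 + 846*(1105 + 846) = (3*(-15*5) + 7)**2 + 846*1951 = (3*(-75) + 7)**2 + 1650546 = (-225 + 7)**2 + 1650546 = (-218)**2 + 1650546 = 47524 + 1650546 = 1698070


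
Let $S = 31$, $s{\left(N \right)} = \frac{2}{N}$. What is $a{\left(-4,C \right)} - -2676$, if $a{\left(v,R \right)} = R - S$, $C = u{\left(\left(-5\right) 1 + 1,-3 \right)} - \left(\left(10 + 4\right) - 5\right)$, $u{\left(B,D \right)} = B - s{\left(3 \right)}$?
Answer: $\frac{7894}{3} \approx 2631.3$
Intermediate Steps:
$u{\left(B,D \right)} = - \frac{2}{3} + B$ ($u{\left(B,D \right)} = B - \frac{2}{3} = - \frac{2}{3} + B$)
$C = - \frac{41}{3}$ ($C = \left(- \frac{2}{3} + \left(\left(-5\right) 1 + 1\right)\right) - \left(\left(10 + 4\right) - 5\right) = \left(- \frac{2}{3} + \left(-5 + 1\right)\right) - \left(14 - 5\right) = \left(- \frac{2}{3} - 4\right) - 9 = - \frac{14}{3} - 9 = - \frac{41}{3} \approx -13.667$)
$a{\left(v,R \right)} = -31 + R$ ($a{\left(v,R \right)} = R - 31 = -31 + R$)
$a{\left(-4,C \right)} - -2676 = \left(-31 - \frac{41}{3}\right) - -2676 = - \frac{134}{3} + 2676 = \frac{7894}{3}$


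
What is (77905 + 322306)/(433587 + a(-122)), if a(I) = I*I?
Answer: 400211/448471 ≈ 0.89239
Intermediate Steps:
a(I) = I²
(77905 + 322306)/(433587 + a(-122)) = (77905 + 322306)/(433587 + (-122)²) = 400211/(433587 + 14884) = 400211/448471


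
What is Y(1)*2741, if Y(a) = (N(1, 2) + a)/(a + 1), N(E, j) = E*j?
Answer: 8223/2 ≈ 4111.5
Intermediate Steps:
Y(a) = (2 + a)/(1 + a) (Y(a) = (1*2 + a)/(a + 1) = (2 + a)/(1 + a))
Y(1)*2741 = ((2 + 1)/(1 + 1))*2741 = (3/2)*2741 = 8223/2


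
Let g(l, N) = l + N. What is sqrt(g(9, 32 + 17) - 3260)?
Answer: I*sqrt(3202) ≈ 56.586*I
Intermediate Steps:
g(l, N) = N + l
sqrt(g(9, 32 + 17) - 3260) = sqrt(((32 + 17) + 9) - 3260) = sqrt((49 + 9) - 3260) = sqrt(58 - 3260) = sqrt(-3202) = I*sqrt(3202)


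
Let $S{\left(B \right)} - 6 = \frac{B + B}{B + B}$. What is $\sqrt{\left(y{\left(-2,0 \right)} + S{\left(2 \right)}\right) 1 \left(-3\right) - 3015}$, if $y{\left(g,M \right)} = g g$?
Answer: $2 i \sqrt{762} \approx 55.209 i$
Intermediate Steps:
$S{\left(B \right)} = 7$ ($S{\left(B \right)} = 6 + \frac{B + B}{B + B} = 6 + \frac{2 B}{2 B} = 6 + 2 B \frac{1}{2 B} = 6 + 1 = 7$)
$y{\left(g,M \right)} = g^{2}$
$\sqrt{\left(y{\left(-2,0 \right)} + S{\left(2 \right)}\right) 1 \left(-3\right) - 3015} = \sqrt{\left(\left(-2\right)^{2} + 7\right) 1 \left(-3\right) - 3015} = \sqrt{\left(4 + 7\right) \left(-3\right) - 3015} = \sqrt{11 \left(-3\right) - 3015} = \sqrt{-33 - 3015} = \sqrt{-3048} = 2 i \sqrt{762}$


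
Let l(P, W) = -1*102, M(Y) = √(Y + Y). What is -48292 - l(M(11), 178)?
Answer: -48190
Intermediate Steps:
M(Y) = √2*√Y (M(Y) = √(2*Y) = √2*√Y)
l(P, W) = -102
-48292 - l(M(11), 178) = -48292 - 1*(-102) = -48292 + 102 = -48190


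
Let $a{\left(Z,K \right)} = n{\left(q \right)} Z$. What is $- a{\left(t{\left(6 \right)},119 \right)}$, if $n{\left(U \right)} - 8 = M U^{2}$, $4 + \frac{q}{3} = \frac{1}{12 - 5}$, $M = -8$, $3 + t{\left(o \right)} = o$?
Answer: $\frac{156288}{49} \approx 3189.6$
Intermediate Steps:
$t{\left(o \right)} = -3 + o$
$q = - \frac{81}{7}$ ($q = -12 + \frac{3}{12 - 5} = -12 + \frac{3}{7} = - \frac{81}{7} \approx -11.571$)
$n{\left(U \right)} = 8 - 8 U^{2}$
$a{\left(Z,K \right)} = - \frac{52096 Z}{49}$ ($a{\left(Z,K \right)} = \left(8 - 8 \left(- \frac{81}{7}\right)^{2}\right) Z = \left(8 - \frac{52488}{49}\right) Z = - \frac{52096 Z}{49}$)
$- a{\left(t{\left(6 \right)},119 \right)} = - \frac{\left(-52096\right) \left(-3 + 6\right)}{49} = - \frac{\left(-52096\right) 3}{49} = \left(-1\right) \left(- \frac{156288}{49}\right) = \frac{156288}{49}$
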